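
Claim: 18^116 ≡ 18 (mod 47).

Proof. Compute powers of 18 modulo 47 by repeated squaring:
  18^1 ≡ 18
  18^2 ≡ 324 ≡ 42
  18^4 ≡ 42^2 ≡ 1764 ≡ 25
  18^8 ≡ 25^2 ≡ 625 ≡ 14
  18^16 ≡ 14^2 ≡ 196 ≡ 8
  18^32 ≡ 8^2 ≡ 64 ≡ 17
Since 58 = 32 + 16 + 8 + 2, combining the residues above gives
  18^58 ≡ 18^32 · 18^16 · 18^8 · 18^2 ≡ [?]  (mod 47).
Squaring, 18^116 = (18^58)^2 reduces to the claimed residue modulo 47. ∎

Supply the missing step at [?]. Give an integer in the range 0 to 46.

Multiply the listed residues: 17 · 8 · 14 · 42 = 136 → 1904 → 79968.
Reducing modulo 47: 79968 = 1701·47 + 21, so 18^58 ≡ 21.

21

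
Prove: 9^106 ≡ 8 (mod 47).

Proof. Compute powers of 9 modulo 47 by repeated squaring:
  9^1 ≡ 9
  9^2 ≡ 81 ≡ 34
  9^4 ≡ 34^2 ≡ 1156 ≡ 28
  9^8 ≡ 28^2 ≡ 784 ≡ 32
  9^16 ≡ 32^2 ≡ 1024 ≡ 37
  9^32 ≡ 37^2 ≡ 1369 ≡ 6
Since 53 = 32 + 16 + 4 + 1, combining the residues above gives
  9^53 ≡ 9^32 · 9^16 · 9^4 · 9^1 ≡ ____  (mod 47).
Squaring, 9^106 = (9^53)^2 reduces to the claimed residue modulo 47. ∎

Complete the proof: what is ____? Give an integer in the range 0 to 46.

14

Multiply the listed residues: 6 · 37 · 28 · 9 = 222 → 6216 → 55944.
Reducing modulo 47: 55944 = 1190·47 + 14, so 9^53 ≡ 14.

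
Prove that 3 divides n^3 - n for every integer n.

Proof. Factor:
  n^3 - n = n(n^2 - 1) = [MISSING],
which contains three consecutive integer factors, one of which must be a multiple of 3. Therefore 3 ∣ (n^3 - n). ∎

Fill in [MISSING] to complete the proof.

n(n^2 - 1) = n(n - 1)(n + 1) = (n - 1)n(n + 1).
These three factors are consecutive integers, so their product is divisible by 3.

(n - 1)n(n + 1)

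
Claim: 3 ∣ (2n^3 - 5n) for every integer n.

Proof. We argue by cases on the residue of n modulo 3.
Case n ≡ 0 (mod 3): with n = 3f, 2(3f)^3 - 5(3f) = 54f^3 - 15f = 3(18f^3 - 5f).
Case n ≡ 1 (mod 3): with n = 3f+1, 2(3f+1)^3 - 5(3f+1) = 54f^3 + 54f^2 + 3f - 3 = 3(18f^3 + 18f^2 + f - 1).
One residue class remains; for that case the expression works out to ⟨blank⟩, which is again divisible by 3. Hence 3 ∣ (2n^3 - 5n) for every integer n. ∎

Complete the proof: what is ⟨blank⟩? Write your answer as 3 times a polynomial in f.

3(18f^3 + 36f^2 + 19f + 2)

Only n ≡ 2 (mod 3) is unaccounted for. Put n = 3f+2:
2(3f+2)^3 - 5(3f+2) expands to 54f^3 + 108f^2 + 57f + 6,
and factoring out 3 leaves 3(18f^3 + 36f^2 + 19f + 2).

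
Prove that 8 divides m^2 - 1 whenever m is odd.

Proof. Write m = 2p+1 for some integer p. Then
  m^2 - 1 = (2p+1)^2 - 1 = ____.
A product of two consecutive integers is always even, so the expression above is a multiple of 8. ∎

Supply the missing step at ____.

4p(p + 1)

(2p+1)^2 - 1 = 4p^2 + 4p + 1 - 1 = 4p^2 + 4p = 4p(p+1).
Since p and p+1 are consecutive, p(p+1) is even, and 4·(even) is a multiple of 8.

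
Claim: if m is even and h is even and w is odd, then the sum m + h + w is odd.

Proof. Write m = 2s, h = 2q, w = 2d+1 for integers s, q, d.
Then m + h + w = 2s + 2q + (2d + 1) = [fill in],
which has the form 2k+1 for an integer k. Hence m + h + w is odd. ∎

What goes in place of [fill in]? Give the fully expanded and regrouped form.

Expanding: 2s + 2q + (2d + 1) = 2d + 2q + 2s + 1.
Every term except the constant is even, so this is 2(d + q + s) + 1,
and d + q + s ∈ ℤ gives the required form.

2(d + q + s) + 1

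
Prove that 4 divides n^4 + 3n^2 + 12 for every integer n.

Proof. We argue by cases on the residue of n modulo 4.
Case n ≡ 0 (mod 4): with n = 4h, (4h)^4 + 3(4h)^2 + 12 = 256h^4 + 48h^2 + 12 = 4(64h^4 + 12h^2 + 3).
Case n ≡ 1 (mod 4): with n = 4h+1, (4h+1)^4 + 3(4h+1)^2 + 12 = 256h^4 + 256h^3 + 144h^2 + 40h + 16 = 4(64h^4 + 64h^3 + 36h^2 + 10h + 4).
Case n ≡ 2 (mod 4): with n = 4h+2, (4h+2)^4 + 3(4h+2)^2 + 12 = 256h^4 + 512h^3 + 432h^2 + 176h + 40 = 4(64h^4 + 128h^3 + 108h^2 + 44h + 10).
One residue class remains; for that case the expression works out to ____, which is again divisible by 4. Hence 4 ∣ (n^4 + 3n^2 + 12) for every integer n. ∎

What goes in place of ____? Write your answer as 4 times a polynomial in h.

4(64h^4 + 192h^3 + 228h^2 + 126h + 30)

Only n ≡ 3 (mod 4) is unaccounted for. Put n = 4h+3:
(4h+3)^4 + 3(4h+3)^2 + 12 expands to 256h^4 + 768h^3 + 912h^2 + 504h + 120,
and factoring out 4 leaves 4(64h^4 + 192h^3 + 228h^2 + 126h + 30).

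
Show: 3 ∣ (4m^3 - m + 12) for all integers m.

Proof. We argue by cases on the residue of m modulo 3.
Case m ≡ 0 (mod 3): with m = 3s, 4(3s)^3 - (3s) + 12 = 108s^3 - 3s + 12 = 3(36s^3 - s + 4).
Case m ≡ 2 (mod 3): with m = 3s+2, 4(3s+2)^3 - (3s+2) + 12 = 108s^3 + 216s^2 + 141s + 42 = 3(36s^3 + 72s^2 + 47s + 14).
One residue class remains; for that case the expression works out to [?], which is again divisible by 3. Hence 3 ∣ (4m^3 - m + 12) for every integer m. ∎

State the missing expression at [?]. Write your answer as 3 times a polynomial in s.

3(36s^3 + 36s^2 + 11s + 5)

Only m ≡ 1 (mod 3) is unaccounted for. Put m = 3s+1:
4(3s+1)^3 - (3s+1) + 12 expands to 108s^3 + 108s^2 + 33s + 15,
and factoring out 3 leaves 3(36s^3 + 36s^2 + 11s + 5).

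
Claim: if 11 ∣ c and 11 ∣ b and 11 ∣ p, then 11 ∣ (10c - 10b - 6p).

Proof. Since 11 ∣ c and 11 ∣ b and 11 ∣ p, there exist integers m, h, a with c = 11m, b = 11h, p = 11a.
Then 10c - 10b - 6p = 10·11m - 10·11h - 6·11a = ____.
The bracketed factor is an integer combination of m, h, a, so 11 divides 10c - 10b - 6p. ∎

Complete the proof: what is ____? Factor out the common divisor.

Each term has a factor of 11: 10·11m - 10·11h - 6·11a = 11·(-6a - 10h + 10m).
Since -6a - 10h + 10m is an integer, 11 ∣ (10c - 10b - 6p).

11(-6a - 10h + 10m)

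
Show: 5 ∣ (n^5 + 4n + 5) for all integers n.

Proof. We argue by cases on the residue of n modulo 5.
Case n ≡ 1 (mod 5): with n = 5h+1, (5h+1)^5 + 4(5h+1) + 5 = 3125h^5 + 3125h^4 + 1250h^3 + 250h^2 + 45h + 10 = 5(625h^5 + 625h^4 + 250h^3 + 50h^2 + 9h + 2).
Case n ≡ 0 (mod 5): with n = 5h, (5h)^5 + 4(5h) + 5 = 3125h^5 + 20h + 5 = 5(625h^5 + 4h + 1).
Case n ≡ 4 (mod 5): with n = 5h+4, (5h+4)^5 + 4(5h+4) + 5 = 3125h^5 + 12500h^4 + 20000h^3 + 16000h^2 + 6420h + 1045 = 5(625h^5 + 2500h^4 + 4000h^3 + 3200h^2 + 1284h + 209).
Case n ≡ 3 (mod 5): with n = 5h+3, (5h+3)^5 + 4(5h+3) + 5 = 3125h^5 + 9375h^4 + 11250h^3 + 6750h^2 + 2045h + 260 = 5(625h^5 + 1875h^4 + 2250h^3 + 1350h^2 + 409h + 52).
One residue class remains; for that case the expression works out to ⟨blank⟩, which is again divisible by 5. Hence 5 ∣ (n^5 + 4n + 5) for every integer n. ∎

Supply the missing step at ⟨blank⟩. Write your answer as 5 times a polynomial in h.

The residues treated are {1, 0, 4, 3}, so the missing case is n ≡ 2 (mod 5); write n = 5h+2.
Then (5h+2)^5 + 4(5h+2) + 5 = 3125h^5 + 6250h^4 + 5000h^3 + 2000h^2 + 420h + 45 = 5(625h^5 + 1250h^4 + 1000h^3 + 400h^2 + 84h + 9).

5(625h^5 + 1250h^4 + 1000h^3 + 400h^2 + 84h + 9)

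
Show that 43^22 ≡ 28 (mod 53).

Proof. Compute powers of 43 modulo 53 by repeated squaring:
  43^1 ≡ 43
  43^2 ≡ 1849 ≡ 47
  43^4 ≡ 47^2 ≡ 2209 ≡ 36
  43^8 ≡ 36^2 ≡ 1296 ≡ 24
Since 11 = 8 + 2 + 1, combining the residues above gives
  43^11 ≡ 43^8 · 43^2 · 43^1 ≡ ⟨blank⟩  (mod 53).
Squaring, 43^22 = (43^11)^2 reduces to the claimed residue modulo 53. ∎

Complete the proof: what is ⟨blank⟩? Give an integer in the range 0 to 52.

Multiply the listed residues: 24 · 47 · 43 = 1128 → 48504.
Reducing modulo 53: 48504 = 915·53 + 9, so 43^11 ≡ 9.

9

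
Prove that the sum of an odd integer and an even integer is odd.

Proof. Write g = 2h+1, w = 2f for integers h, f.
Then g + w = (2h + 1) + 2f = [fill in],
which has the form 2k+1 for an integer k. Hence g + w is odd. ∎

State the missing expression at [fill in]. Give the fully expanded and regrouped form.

Expanding: (2h + 1) + 2f = 2f + 2h + 1.
Every term except the constant is even, so this is 2(f + h) + 1,
and f + h ∈ ℤ gives the required form.

2(f + h) + 1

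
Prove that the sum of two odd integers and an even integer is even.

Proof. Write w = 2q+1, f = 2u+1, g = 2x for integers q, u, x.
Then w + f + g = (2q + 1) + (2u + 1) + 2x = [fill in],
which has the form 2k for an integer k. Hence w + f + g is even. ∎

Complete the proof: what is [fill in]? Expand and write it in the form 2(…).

2(q + u + x + 1)

Expanding: (2q + 1) + (2u + 1) + 2x = 2q + 2u + 2x + 2.
Every term is even; pulling out the factor of 2 gives 2(q + u + x + 1).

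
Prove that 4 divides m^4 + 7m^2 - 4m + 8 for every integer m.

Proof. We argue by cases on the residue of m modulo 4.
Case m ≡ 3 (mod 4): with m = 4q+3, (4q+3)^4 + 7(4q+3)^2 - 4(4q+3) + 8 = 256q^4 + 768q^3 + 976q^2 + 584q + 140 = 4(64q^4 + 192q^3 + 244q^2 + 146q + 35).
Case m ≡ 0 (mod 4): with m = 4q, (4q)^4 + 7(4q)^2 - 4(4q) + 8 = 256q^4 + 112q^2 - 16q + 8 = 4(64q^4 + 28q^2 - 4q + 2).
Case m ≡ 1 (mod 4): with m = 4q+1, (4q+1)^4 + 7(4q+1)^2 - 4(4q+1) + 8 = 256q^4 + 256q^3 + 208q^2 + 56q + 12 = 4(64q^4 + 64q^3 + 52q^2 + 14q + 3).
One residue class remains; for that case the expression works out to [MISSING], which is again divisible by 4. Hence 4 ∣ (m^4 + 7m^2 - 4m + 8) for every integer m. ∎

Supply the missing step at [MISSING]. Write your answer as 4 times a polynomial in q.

4(64q^4 + 128q^3 + 124q^2 + 56q + 11)

Only m ≡ 2 (mod 4) is unaccounted for. Put m = 4q+2:
(4q+2)^4 + 7(4q+2)^2 - 4(4q+2) + 8 expands to 256q^4 + 512q^3 + 496q^2 + 224q + 44,
and factoring out 4 leaves 4(64q^4 + 128q^3 + 124q^2 + 56q + 11).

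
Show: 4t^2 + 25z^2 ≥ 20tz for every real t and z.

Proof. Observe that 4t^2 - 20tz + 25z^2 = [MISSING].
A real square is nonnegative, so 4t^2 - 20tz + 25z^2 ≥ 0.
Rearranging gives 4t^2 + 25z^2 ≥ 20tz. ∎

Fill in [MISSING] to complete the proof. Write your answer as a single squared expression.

The leading and trailing coefficients are 2^2 and 5^2, and 20 = 2·2·5, so the trinomial is (2t - 5z)^2.
Hence 4t^2 - 20tz + 25z^2 ≥ 0.

(2t - 5z)^2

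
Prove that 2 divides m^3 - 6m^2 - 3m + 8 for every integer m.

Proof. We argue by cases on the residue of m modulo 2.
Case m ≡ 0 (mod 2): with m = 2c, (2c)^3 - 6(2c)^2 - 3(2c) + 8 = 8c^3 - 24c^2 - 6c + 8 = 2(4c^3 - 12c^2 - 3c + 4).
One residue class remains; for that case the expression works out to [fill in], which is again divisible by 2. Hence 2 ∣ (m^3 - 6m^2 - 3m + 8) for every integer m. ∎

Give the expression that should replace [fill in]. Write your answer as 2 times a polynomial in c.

2(4c^3 - 6c^2 - 12c)

The residues treated are {0}, so the missing case is m ≡ 1 (mod 2); write m = 2c+1.
Then (2c+1)^3 - 6(2c+1)^2 - 3(2c+1) + 8 = 8c^3 - 12c^2 - 24c = 2(4c^3 - 6c^2 - 12c).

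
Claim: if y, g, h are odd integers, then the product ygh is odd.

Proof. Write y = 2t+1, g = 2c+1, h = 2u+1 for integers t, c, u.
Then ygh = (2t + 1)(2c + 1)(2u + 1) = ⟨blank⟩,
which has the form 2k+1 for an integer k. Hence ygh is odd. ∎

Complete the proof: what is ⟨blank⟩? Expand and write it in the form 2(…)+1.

2(4ctu + 2ct + 2cu + c + 2tu + t + u) + 1

(2t + 1)(2c + 1)(2u + 1) = 8ctu + 4ct + 4cu + 2c + 4tu + 2t + 2u + 1
= 2(4ctu + 2ct + 2cu + c + 2tu + t + u) + 1.
Since 4ctu + 2ct + 2cu + c + 2tu + t + u is an integer, the product is of the form 2k+1 for an integer k.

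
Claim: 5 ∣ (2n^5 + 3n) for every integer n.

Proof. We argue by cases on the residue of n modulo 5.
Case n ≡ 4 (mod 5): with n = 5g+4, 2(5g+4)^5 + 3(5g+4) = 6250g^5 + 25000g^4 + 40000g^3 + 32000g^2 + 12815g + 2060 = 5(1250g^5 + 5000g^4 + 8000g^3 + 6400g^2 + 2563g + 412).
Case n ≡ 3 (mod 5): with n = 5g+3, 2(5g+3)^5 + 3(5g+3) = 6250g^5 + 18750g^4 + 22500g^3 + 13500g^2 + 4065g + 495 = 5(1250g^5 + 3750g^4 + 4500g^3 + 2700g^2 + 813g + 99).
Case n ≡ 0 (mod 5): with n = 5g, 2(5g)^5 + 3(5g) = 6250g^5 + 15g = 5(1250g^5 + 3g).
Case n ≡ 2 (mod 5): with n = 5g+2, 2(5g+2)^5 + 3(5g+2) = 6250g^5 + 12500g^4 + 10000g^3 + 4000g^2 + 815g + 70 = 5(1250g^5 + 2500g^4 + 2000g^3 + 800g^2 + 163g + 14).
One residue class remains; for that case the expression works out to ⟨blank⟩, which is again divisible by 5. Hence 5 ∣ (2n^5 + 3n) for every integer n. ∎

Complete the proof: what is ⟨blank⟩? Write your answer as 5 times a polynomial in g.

5(1250g^5 + 1250g^4 + 500g^3 + 100g^2 + 13g + 1)

The residues treated are {4, 3, 0, 2}, so the missing case is n ≡ 1 (mod 5); write n = 5g+1.
Then 2(5g+1)^5 + 3(5g+1) = 6250g^5 + 6250g^4 + 2500g^3 + 500g^2 + 65g + 5 = 5(1250g^5 + 1250g^4 + 500g^3 + 100g^2 + 13g + 1).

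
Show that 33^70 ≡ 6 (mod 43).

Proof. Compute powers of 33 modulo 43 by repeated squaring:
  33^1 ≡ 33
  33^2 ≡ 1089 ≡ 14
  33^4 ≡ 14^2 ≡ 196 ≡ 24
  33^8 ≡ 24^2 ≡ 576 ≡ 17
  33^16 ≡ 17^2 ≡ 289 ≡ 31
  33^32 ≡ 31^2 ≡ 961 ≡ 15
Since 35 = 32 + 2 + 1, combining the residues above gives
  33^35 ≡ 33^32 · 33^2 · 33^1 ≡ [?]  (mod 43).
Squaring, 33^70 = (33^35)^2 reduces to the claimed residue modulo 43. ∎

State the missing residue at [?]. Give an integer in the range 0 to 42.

7

Multiply the listed residues: 15 · 14 · 33 = 210 → 6930.
Reducing modulo 43: 6930 = 161·43 + 7, so 33^35 ≡ 7.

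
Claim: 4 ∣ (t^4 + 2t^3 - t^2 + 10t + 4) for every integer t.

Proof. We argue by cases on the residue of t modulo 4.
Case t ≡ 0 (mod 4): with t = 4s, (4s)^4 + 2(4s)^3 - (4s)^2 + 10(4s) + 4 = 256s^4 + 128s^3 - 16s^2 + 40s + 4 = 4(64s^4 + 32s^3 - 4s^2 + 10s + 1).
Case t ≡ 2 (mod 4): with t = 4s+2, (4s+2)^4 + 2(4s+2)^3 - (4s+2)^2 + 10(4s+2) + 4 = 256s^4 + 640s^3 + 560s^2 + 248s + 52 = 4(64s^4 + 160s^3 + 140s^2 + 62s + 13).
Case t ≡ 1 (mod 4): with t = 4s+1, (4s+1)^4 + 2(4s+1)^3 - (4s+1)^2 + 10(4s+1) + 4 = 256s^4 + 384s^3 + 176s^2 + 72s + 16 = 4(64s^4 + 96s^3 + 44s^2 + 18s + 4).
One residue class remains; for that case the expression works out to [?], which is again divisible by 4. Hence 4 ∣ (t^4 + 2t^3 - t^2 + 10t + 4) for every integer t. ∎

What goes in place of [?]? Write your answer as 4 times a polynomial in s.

The residues treated are {0, 2, 1}, so the missing case is t ≡ 3 (mod 4); write t = 4s+3.
Then (4s+3)^4 + 2(4s+3)^3 - (4s+3)^2 + 10(4s+3) + 4 = 256s^4 + 896s^3 + 1136s^2 + 664s + 160 = 4(64s^4 + 224s^3 + 284s^2 + 166s + 40).

4(64s^4 + 224s^3 + 284s^2 + 166s + 40)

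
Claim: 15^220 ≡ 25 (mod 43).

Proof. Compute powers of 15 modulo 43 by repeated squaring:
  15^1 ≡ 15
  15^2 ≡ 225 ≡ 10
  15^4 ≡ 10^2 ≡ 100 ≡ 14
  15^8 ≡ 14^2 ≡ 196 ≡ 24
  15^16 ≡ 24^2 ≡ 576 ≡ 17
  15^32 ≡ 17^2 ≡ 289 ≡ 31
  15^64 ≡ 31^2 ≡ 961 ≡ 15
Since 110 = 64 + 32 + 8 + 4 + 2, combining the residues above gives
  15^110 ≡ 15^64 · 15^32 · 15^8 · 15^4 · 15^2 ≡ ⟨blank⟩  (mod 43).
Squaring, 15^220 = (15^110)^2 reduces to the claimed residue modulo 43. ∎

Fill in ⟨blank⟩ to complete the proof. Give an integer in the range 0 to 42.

Multiply the listed residues: 15 · 31 · 24 · 14 · 10 = 465 → 11160 → 156240 → 1562400.
Reducing modulo 43: 1562400 = 36334·43 + 38, so 15^110 ≡ 38.

38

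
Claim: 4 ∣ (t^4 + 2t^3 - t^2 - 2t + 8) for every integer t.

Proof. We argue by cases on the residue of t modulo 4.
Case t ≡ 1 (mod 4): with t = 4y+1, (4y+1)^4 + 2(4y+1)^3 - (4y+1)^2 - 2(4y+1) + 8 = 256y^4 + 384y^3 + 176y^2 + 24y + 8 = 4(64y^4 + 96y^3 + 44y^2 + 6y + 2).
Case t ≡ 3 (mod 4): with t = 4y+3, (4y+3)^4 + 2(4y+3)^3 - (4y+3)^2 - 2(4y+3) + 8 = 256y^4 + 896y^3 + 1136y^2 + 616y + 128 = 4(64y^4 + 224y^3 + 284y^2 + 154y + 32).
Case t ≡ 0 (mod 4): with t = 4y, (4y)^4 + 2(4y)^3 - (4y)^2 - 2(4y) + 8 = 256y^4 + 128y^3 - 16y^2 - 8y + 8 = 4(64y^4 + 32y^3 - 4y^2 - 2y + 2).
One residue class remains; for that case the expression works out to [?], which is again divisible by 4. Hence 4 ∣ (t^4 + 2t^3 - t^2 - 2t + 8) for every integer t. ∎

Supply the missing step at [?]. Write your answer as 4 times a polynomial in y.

Only t ≡ 2 (mod 4) is unaccounted for. Put t = 4y+2:
(4y+2)^4 + 2(4y+2)^3 - (4y+2)^2 - 2(4y+2) + 8 expands to 256y^4 + 640y^3 + 560y^2 + 200y + 32,
and factoring out 4 leaves 4(64y^4 + 160y^3 + 140y^2 + 50y + 8).

4(64y^4 + 160y^3 + 140y^2 + 50y + 8)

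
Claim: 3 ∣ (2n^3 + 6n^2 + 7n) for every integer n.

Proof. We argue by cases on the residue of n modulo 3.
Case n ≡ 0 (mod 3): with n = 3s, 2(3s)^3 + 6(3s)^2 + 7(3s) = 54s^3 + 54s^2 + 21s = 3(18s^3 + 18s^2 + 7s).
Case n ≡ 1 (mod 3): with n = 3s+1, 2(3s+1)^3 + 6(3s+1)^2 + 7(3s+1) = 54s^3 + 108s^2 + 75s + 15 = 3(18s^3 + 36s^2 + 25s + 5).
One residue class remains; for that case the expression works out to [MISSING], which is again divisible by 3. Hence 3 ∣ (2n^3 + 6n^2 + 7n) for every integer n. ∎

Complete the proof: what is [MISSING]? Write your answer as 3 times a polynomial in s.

Only n ≡ 2 (mod 3) is unaccounted for. Put n = 3s+2:
2(3s+2)^3 + 6(3s+2)^2 + 7(3s+2) expands to 54s^3 + 162s^2 + 165s + 54,
and factoring out 3 leaves 3(18s^3 + 54s^2 + 55s + 18).

3(18s^3 + 54s^2 + 55s + 18)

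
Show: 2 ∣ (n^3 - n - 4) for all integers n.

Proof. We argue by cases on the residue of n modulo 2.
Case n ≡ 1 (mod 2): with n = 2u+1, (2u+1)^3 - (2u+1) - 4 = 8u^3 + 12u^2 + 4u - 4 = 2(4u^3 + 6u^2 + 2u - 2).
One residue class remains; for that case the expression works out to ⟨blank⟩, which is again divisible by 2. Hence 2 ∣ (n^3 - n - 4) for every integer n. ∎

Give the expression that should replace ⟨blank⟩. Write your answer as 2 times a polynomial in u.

Only n ≡ 0 (mod 2) is unaccounted for. Put n = 2u:
(2u)^3 - (2u) - 4 expands to 8u^3 - 2u - 4,
and factoring out 2 leaves 2(4u^3 - u - 2).

2(4u^3 - u - 2)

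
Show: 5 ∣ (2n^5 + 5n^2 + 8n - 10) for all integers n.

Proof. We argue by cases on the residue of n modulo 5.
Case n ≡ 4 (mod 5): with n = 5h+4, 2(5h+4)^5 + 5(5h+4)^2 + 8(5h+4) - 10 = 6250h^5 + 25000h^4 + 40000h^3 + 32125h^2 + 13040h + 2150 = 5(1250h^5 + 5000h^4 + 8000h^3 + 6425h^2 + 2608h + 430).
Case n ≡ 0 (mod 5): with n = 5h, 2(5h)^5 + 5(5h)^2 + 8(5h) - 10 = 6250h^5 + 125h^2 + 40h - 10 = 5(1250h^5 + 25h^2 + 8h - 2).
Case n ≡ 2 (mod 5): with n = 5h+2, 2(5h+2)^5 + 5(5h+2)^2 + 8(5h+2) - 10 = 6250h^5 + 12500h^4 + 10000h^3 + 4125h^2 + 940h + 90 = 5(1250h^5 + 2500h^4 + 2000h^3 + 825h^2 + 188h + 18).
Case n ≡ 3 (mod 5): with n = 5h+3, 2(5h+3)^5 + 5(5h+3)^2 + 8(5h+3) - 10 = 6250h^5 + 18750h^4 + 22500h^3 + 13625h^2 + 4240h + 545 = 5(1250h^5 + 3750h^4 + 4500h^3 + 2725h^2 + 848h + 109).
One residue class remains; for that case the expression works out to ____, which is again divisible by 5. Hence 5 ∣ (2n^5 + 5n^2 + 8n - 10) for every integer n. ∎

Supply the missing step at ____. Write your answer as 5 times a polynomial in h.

Only n ≡ 1 (mod 5) is unaccounted for. Put n = 5h+1:
2(5h+1)^5 + 5(5h+1)^2 + 8(5h+1) - 10 expands to 6250h^5 + 6250h^4 + 2500h^3 + 625h^2 + 140h + 5,
and factoring out 5 leaves 5(1250h^5 + 1250h^4 + 500h^3 + 125h^2 + 28h + 1).

5(1250h^5 + 1250h^4 + 500h^3 + 125h^2 + 28h + 1)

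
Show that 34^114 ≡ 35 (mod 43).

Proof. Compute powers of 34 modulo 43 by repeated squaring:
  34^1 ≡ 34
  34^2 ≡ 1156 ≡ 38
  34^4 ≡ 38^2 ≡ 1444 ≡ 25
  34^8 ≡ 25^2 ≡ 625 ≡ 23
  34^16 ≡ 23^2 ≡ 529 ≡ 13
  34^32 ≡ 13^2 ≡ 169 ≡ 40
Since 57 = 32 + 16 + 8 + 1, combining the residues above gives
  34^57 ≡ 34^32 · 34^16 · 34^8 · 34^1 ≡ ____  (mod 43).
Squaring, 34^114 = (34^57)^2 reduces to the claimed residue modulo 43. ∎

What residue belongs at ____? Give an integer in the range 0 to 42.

32

Multiply the listed residues: 40 · 13 · 23 · 34 = 520 → 11960 → 406640.
Reducing modulo 43: 406640 = 9456·43 + 32, so 34^57 ≡ 32.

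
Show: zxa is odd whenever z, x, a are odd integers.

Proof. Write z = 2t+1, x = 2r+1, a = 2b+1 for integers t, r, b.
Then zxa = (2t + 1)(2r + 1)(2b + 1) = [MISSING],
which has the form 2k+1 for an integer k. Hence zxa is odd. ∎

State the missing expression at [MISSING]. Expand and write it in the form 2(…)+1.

2(4brt + 2br + 2bt + b + 2rt + r + t) + 1

(2t + 1)(2r + 1)(2b + 1) = 8brt + 4br + 4bt + 2b + 4rt + 2r + 2t + 1
= 2(4brt + 2br + 2bt + b + 2rt + r + t) + 1.
Since 4brt + 2br + 2bt + b + 2rt + r + t is an integer, the product is of the form 2k+1 for an integer k.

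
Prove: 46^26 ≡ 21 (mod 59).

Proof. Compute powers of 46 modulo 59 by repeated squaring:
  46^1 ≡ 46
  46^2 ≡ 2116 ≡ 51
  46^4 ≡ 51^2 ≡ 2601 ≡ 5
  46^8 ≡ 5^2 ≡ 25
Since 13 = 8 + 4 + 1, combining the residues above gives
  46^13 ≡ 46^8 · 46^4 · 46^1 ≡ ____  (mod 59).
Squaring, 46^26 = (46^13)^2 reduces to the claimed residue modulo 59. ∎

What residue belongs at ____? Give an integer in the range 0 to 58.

27

Multiply the listed residues: 25 · 5 · 46 = 125 → 5750.
Reducing modulo 59: 5750 = 97·59 + 27, so 46^13 ≡ 27.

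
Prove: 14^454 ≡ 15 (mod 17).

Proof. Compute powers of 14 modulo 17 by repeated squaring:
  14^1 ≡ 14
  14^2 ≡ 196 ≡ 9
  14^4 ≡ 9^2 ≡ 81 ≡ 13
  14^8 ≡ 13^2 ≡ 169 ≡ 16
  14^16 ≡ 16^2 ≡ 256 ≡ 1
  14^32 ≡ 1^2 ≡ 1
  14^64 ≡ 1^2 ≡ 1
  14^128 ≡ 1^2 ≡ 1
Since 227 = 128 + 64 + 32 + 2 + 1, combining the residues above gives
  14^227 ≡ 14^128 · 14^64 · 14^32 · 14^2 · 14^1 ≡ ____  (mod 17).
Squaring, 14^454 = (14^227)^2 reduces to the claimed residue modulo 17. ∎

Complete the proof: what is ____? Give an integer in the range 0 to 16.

Multiply the listed residues: 1 · 1 · 1 · 9 · 14 = 1 → 1 → 9 → 126.
Reducing modulo 17: 126 = 7·17 + 7, so 14^227 ≡ 7.

7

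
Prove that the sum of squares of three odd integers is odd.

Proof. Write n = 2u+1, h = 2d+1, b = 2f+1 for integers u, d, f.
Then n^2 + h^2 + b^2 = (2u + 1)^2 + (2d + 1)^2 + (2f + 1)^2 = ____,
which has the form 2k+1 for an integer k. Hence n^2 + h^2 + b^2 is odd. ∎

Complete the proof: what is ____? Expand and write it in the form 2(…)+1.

(2u + 1)^2 + (2d + 1)^2 + (2f + 1)^2 = 4d^2 + 4d + 4f^2 + 4f + 4u^2 + 4u + 3
= 2(2d^2 + 2d + 2f^2 + 2f + 2u^2 + 2u + 1) + 1.
Since 2d^2 + 2d + 2f^2 + 2f + 2u^2 + 2u + 1 is an integer, the sum of squares is of the form 2k+1 for an integer k.

2(2d^2 + 2d + 2f^2 + 2f + 2u^2 + 2u + 1) + 1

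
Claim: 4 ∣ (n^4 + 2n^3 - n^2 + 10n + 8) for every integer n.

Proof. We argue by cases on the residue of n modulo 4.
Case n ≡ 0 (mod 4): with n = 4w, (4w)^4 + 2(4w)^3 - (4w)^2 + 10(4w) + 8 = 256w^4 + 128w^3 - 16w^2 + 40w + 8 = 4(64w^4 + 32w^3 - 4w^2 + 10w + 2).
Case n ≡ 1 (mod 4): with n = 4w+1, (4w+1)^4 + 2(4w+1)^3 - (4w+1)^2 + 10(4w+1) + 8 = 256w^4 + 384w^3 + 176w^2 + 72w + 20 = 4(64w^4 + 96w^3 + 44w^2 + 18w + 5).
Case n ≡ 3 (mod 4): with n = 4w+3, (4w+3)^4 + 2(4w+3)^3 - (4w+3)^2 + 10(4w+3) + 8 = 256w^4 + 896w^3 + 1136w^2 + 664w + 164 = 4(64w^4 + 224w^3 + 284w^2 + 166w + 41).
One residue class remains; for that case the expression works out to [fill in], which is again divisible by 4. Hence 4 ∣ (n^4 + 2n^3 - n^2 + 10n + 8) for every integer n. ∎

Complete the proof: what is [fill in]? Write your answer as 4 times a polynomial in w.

Only n ≡ 2 (mod 4) is unaccounted for. Put n = 4w+2:
(4w+2)^4 + 2(4w+2)^3 - (4w+2)^2 + 10(4w+2) + 8 expands to 256w^4 + 640w^3 + 560w^2 + 248w + 56,
and factoring out 4 leaves 4(64w^4 + 160w^3 + 140w^2 + 62w + 14).

4(64w^4 + 160w^3 + 140w^2 + 62w + 14)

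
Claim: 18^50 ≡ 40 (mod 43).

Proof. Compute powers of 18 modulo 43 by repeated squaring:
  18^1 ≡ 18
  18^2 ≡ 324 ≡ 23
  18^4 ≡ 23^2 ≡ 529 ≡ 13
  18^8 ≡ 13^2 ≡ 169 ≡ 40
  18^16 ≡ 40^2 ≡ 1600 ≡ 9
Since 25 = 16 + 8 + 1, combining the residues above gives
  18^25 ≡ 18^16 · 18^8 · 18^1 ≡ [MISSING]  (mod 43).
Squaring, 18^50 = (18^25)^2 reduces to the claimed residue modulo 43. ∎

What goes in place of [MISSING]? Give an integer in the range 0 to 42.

Multiply the listed residues: 9 · 40 · 18 = 360 → 6480.
Reducing modulo 43: 6480 = 150·43 + 30, so 18^25 ≡ 30.

30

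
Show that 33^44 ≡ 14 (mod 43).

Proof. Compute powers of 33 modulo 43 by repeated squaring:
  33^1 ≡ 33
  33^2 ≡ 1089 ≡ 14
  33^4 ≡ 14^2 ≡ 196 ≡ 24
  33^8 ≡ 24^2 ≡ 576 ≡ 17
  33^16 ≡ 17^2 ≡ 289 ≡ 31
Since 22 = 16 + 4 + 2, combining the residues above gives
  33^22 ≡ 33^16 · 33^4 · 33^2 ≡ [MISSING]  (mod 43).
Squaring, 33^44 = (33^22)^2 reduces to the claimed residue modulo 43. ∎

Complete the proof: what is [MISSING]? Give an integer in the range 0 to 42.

Multiply the listed residues: 31 · 24 · 14 = 744 → 10416.
Reducing modulo 43: 10416 = 242·43 + 10, so 33^22 ≡ 10.

10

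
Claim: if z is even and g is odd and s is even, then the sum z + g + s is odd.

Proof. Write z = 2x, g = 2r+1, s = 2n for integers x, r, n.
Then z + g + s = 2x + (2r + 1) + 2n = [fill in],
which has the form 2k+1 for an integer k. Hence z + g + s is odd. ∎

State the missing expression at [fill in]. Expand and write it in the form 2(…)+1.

Expanding: 2x + (2r + 1) + 2n = 2n + 2r + 2x + 1.
Every term except the constant is even, so this is 2(n + r + x) + 1,
and n + r + x ∈ ℤ gives the required form.

2(n + r + x) + 1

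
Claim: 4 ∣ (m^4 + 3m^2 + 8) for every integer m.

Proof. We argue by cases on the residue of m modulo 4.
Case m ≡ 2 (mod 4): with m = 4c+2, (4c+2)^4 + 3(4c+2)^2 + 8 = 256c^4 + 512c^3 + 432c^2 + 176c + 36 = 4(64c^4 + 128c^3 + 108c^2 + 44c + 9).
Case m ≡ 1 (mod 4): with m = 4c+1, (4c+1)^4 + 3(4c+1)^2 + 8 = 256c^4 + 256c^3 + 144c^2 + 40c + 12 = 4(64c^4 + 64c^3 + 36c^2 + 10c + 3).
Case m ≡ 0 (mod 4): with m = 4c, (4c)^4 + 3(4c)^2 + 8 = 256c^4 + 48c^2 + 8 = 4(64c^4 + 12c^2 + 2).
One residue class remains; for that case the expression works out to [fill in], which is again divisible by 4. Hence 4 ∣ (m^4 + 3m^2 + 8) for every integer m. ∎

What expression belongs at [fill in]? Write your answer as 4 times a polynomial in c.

4(64c^4 + 192c^3 + 228c^2 + 126c + 29)

The residues treated are {2, 1, 0}, so the missing case is m ≡ 3 (mod 4); write m = 4c+3.
Then (4c+3)^4 + 3(4c+3)^2 + 8 = 256c^4 + 768c^3 + 912c^2 + 504c + 116 = 4(64c^4 + 192c^3 + 228c^2 + 126c + 29).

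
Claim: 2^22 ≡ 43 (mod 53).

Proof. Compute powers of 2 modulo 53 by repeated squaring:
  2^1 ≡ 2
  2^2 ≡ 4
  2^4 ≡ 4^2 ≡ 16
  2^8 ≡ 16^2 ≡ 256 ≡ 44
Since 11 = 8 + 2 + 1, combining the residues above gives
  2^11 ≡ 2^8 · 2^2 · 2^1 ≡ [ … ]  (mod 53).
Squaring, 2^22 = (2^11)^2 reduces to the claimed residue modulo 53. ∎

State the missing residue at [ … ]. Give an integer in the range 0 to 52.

2^8 · 2^2 · 2^1 ≡ 44 · 4 · 2 = 352.
352 mod 53 = 34, so 2^11 ≡ 34 (mod 53).

34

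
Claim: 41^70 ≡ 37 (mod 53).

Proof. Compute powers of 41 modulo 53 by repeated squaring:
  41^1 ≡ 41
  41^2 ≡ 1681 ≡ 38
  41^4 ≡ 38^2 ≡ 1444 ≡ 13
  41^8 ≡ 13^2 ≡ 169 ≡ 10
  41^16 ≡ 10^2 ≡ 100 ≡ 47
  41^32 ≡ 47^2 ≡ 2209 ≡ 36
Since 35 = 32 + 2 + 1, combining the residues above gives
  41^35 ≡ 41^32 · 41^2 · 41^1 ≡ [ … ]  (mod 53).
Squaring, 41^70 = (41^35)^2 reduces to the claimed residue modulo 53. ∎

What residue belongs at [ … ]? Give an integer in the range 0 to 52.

Multiply the listed residues: 36 · 38 · 41 = 1368 → 56088.
Reducing modulo 53: 56088 = 1058·53 + 14, so 41^35 ≡ 14.

14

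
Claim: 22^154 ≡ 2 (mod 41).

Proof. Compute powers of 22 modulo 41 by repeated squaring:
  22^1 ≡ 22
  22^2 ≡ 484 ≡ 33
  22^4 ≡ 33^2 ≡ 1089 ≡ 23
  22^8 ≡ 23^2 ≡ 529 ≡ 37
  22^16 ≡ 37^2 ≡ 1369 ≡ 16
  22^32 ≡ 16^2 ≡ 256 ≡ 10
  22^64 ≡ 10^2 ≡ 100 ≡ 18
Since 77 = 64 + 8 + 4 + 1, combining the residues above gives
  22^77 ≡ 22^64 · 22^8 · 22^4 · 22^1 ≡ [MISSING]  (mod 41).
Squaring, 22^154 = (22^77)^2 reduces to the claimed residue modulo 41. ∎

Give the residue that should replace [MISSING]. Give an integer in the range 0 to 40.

17

Multiply the listed residues: 18 · 37 · 23 · 22 = 666 → 15318 → 336996.
Reducing modulo 41: 336996 = 8219·41 + 17, so 22^77 ≡ 17.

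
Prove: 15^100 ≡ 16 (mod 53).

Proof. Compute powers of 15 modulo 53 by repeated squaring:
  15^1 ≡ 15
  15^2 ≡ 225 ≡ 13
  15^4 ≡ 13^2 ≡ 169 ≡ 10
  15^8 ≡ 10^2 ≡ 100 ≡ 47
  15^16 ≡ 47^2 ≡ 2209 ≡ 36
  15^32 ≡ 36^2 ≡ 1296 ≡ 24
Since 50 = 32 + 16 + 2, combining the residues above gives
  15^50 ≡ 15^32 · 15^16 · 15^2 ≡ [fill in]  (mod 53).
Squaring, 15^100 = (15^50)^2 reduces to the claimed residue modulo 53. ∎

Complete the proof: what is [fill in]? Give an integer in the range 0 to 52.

49

Multiply the listed residues: 24 · 36 · 13 = 864 → 11232.
Reducing modulo 53: 11232 = 211·53 + 49, so 15^50 ≡ 49.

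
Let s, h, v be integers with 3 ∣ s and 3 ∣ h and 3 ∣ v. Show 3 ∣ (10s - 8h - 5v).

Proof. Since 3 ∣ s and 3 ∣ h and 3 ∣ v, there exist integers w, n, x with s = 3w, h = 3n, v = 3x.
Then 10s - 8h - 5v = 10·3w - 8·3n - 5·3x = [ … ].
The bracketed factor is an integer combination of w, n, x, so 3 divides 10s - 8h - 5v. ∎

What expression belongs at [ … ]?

Each term has a factor of 3: 10·3w - 8·3n - 5·3x = 3·(-8n + 10w - 5x).
Since -8n + 10w - 5x is an integer, 3 ∣ (10s - 8h - 5v).

3(-8n + 10w - 5x)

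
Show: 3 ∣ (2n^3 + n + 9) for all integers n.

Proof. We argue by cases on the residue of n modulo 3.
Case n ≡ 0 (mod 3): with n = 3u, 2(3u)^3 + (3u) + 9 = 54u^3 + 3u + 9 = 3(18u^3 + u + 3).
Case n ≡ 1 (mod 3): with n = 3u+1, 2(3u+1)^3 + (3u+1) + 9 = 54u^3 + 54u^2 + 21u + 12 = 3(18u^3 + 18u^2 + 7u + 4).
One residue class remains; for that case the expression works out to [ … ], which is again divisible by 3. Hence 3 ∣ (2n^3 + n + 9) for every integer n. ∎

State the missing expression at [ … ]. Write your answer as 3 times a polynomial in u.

The residues treated are {0, 1}, so the missing case is n ≡ 2 (mod 3); write n = 3u+2.
Then 2(3u+2)^3 + (3u+2) + 9 = 54u^3 + 108u^2 + 75u + 27 = 3(18u^3 + 36u^2 + 25u + 9).

3(18u^3 + 36u^2 + 25u + 9)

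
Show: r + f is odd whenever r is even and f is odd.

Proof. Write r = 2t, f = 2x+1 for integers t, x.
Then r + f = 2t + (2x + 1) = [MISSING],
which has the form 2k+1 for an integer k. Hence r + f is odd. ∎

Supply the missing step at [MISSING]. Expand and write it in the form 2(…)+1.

2t + (2x + 1) = 2t + 2x + 1
= 2(t + x) + 1.
Since t + x is an integer, the sum is of the form 2k+1 for an integer k.

2(t + x) + 1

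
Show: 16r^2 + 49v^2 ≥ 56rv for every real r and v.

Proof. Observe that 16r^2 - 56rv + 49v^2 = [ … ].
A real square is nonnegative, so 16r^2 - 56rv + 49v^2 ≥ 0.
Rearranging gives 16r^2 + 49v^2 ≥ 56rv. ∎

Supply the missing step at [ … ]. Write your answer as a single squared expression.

The leading and trailing coefficients are 4^2 and 7^2, and 56 = 2·4·7, so the trinomial is (4r - 7v)^2.
Hence 16r^2 - 56rv + 49v^2 ≥ 0.

(4r - 7v)^2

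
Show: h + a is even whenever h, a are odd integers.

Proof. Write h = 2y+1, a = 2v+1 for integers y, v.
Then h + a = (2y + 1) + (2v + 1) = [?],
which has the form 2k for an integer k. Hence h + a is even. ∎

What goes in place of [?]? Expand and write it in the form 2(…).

(2y + 1) + (2v + 1) = 2v + 2y + 2
= 2(v + y + 1).
Since v + y + 1 is an integer, the sum is of the form 2k for an integer k.

2(v + y + 1)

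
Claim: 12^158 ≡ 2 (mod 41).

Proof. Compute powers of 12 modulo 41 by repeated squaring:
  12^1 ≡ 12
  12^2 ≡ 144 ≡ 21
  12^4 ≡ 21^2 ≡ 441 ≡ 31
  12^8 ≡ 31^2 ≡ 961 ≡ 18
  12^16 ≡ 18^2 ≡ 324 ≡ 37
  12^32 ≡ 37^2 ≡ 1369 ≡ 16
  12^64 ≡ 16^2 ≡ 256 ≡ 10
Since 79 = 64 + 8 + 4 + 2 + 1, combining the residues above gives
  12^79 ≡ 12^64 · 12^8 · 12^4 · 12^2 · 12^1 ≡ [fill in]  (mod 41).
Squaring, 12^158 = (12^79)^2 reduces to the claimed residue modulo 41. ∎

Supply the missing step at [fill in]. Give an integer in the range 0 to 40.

24

12^64 · 12^8 · 12^4 · 12^2 · 12^1 ≡ 10 · 18 · 31 · 21 · 12 = 1406160.
1406160 mod 41 = 24, so 12^79 ≡ 24 (mod 41).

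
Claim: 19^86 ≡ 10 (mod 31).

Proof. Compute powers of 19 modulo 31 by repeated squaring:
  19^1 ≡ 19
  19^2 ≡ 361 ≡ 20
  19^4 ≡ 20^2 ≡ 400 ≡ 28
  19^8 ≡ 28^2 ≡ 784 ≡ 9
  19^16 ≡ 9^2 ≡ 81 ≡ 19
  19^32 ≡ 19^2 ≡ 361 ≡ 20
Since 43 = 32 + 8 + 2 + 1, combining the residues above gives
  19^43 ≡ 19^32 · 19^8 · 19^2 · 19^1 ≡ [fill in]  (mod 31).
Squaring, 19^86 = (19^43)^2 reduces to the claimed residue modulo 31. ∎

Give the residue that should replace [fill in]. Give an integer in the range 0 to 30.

14

Multiply the listed residues: 20 · 9 · 20 · 19 = 180 → 3600 → 68400.
Reducing modulo 31: 68400 = 2206·31 + 14, so 19^43 ≡ 14.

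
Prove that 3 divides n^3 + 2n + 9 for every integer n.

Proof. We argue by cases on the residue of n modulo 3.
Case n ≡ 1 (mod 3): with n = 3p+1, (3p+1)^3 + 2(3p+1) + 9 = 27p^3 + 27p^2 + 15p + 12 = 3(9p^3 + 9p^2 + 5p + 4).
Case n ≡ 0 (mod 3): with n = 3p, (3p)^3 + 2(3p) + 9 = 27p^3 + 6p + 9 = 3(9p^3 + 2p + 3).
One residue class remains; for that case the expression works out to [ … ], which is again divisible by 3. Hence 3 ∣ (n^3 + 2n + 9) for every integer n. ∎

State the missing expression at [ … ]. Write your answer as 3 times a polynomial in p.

Only n ≡ 2 (mod 3) is unaccounted for. Put n = 3p+2:
(3p+2)^3 + 2(3p+2) + 9 expands to 27p^3 + 54p^2 + 42p + 21,
and factoring out 3 leaves 3(9p^3 + 18p^2 + 14p + 7).

3(9p^3 + 18p^2 + 14p + 7)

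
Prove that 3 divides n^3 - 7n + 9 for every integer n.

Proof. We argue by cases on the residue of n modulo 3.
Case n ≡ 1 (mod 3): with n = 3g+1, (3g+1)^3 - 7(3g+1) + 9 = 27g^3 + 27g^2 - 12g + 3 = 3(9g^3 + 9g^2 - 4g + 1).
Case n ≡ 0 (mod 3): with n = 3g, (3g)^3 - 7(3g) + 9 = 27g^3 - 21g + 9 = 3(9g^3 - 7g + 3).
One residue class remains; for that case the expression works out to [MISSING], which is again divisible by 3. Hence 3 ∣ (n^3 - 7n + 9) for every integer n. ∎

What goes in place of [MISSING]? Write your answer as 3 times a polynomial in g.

The residues treated are {1, 0}, so the missing case is n ≡ 2 (mod 3); write n = 3g+2.
Then (3g+2)^3 - 7(3g+2) + 9 = 27g^3 + 54g^2 + 15g + 3 = 3(9g^3 + 18g^2 + 5g + 1).

3(9g^3 + 18g^2 + 5g + 1)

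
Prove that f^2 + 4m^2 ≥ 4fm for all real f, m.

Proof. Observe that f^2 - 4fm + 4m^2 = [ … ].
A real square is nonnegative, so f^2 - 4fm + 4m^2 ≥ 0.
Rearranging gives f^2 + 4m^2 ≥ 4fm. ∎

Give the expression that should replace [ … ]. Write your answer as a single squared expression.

The leading and trailing coefficients are 1^2 and 2^2, and 4 = 2·1·2, so the trinomial is (f - 2m)^2.
Hence f^2 - 4fm + 4m^2 ≥ 0.

(f - 2m)^2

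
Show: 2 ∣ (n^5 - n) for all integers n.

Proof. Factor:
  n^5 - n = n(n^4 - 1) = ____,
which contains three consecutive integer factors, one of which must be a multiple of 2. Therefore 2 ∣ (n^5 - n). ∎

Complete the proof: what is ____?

n^4 - 1 = (n^2 - 1)(n^2 + 1), and n^2 - 1 = (n-1)(n+1).
So n(n^4 - 1) = (n - 1)n(n + 1)(n^2 + 1).

(n - 1)n(n + 1)(n^2 + 1)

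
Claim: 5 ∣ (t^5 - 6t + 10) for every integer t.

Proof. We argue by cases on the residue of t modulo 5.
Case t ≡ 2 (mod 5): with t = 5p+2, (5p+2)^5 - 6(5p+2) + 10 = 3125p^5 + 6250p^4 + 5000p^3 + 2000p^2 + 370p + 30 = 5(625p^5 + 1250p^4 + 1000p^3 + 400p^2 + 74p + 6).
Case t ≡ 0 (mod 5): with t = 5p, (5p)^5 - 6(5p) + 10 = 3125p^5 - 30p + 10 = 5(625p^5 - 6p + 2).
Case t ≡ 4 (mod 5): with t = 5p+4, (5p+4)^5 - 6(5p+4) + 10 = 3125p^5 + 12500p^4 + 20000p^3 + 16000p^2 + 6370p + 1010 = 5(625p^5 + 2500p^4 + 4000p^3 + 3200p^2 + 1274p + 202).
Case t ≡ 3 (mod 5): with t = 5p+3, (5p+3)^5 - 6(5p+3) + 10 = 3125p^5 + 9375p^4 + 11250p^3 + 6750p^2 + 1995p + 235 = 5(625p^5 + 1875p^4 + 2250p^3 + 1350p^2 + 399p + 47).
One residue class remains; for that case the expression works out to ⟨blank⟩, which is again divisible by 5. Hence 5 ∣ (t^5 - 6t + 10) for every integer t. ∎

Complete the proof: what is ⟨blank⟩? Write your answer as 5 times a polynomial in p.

The residues treated are {2, 0, 4, 3}, so the missing case is t ≡ 1 (mod 5); write t = 5p+1.
Then (5p+1)^5 - 6(5p+1) + 10 = 3125p^5 + 3125p^4 + 1250p^3 + 250p^2 - 5p + 5 = 5(625p^5 + 625p^4 + 250p^3 + 50p^2 - p + 1).

5(625p^5 + 625p^4 + 250p^3 + 50p^2 - p + 1)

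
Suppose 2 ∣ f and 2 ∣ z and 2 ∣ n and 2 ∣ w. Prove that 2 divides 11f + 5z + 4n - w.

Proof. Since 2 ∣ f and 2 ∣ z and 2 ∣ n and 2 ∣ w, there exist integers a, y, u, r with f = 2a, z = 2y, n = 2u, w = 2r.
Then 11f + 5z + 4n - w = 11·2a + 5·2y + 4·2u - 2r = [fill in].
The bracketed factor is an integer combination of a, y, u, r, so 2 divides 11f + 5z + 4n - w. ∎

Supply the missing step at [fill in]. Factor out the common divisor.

Each term has a factor of 2: 11·2a + 5·2y + 4·2u - 2r = 2·(11a - r + 4u + 5y).
Since 11a - r + 4u + 5y is an integer, 2 ∣ (11f + 5z + 4n - w).

2(11a - r + 4u + 5y)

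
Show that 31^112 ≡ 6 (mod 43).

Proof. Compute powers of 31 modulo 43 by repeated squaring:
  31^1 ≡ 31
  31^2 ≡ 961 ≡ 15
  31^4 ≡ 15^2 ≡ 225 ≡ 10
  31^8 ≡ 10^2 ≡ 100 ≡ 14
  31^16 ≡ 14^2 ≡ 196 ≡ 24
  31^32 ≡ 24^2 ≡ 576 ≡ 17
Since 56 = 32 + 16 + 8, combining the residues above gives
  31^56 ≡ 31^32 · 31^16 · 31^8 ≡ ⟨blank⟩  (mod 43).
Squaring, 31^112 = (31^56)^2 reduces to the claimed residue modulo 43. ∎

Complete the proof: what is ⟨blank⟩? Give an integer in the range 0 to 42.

Multiply the listed residues: 17 · 24 · 14 = 408 → 5712.
Reducing modulo 43: 5712 = 132·43 + 36, so 31^56 ≡ 36.

36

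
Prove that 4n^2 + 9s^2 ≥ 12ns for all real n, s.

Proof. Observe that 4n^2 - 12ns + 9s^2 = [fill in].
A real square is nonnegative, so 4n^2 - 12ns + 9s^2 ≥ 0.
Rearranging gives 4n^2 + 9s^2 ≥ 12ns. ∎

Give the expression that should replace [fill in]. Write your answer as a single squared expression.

(2n - 3s)^2

The leading and trailing coefficients are 2^2 and 3^2, and 12 = 2·2·3, so the trinomial is (2n - 3s)^2.
Hence 4n^2 - 12ns + 9s^2 ≥ 0.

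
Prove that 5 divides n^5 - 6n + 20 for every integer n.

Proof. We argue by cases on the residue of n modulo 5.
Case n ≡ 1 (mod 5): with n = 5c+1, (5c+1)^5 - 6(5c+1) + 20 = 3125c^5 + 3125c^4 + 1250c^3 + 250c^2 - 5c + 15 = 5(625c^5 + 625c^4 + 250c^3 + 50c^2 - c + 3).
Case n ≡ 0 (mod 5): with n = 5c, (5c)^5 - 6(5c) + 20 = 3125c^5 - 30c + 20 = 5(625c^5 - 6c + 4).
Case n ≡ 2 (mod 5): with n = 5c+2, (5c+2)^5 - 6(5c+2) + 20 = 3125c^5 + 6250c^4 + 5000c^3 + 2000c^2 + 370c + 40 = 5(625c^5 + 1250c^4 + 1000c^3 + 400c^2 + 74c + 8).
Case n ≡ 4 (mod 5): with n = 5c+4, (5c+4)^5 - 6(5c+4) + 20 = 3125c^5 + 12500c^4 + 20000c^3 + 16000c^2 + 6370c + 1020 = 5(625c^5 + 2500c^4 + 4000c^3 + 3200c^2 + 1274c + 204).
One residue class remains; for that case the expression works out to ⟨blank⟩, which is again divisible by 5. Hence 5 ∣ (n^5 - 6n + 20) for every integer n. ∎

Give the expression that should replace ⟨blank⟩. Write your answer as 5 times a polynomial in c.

Only n ≡ 3 (mod 5) is unaccounted for. Put n = 5c+3:
(5c+3)^5 - 6(5c+3) + 20 expands to 3125c^5 + 9375c^4 + 11250c^3 + 6750c^2 + 1995c + 245,
and factoring out 5 leaves 5(625c^5 + 1875c^4 + 2250c^3 + 1350c^2 + 399c + 49).

5(625c^5 + 1875c^4 + 2250c^3 + 1350c^2 + 399c + 49)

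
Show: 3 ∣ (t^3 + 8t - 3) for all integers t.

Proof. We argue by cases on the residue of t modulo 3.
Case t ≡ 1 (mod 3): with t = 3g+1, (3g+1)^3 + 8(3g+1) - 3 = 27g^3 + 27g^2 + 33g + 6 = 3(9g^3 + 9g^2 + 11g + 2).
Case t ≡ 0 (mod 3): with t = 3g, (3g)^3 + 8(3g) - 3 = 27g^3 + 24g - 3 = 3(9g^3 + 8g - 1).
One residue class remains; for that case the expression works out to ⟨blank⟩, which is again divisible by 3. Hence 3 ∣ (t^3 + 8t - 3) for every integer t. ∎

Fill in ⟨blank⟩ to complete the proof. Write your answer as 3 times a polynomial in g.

3(9g^3 + 18g^2 + 20g + 7)

The residues treated are {1, 0}, so the missing case is t ≡ 2 (mod 3); write t = 3g+2.
Then (3g+2)^3 + 8(3g+2) - 3 = 27g^3 + 54g^2 + 60g + 21 = 3(9g^3 + 18g^2 + 20g + 7).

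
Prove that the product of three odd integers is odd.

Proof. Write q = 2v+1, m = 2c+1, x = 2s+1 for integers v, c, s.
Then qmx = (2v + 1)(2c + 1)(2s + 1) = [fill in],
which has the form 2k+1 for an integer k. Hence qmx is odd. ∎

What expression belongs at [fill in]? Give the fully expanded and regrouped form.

Expanding: (2v + 1)(2c + 1)(2s + 1) = 8csv + 4cs + 4cv + 2c + 4sv + 2s + 2v + 1.
Every term except the constant is even, so this is 2(4csv + 2cs + 2cv + c + 2sv + s + v) + 1,
and 4csv + 2cs + 2cv + c + 2sv + s + v ∈ ℤ gives the required form.

2(4csv + 2cs + 2cv + c + 2sv + s + v) + 1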